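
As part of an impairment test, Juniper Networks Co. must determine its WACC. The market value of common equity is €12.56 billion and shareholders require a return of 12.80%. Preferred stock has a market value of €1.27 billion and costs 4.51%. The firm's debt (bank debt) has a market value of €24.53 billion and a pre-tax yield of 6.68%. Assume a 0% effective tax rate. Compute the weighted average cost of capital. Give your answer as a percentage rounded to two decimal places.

Total capital V = 12.56 + 1.27 + 24.53 = 38.36.
Equity: weight = 12.56/38.36 = 0.3274; cost = 12.8%.
Preferred: weight = 1.27/38.36 = 0.0331; cost = 4.51%.
Bank debt: weight = 24.53/38.36 = 0.6395; after-tax cost = 6.68% × (1 − 0%) = 6.6800%.
WACC = 0.3274 × 12.8000% + 0.0331 × 4.5100% + 0.6395 × 6.6800% = 8.6120%.

8.61%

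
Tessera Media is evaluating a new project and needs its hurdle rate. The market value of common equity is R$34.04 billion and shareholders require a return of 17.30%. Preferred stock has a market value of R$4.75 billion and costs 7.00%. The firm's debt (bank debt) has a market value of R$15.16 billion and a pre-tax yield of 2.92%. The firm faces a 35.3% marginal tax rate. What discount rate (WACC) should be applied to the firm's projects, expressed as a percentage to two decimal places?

12.06%

Total capital V = 34.04 + 4.75 + 15.16 = 53.95.
Equity: weight = 34.04/53.95 = 0.6310; cost = 17.3%.
Preferred: weight = 4.75/53.95 = 0.0880; cost = 7%.
Bank debt: weight = 15.16/53.95 = 0.2810; after-tax cost = 2.92% × (1 − 35.3%) = 1.8892%.
WACC = 0.6310 × 17.3000% + 0.0880 × 7.0000% + 0.2810 × 1.8892% = 12.0627%.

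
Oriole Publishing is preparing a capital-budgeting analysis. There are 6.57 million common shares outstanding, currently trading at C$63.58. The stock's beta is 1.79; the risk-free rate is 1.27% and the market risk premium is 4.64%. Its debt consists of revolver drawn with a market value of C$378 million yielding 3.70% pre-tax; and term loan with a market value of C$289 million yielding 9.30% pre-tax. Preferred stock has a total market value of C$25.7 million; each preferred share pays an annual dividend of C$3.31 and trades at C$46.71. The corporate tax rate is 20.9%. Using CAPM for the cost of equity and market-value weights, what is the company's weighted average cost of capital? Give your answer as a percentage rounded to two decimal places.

Cost of equity via CAPM: Re = 1.27% + 1.79 × 4.64% = 9.5756%.
Cost of preferred: Rp = 3.31 / 46.71 = 7.0863%.
Market value of equity E = 63.58 × 6.57m = 417.7206m.
Total capital V = 417.7206 + 25.7 + 378 + 289 = 1110.4206.
Equity: weight = 417.7206/1110.4206 = 0.3762; cost = 9.5756%.
Preferred: weight = 25.7/1110.4206 = 0.0231; cost = 7.0863%.
Revolver drawn: weight = 378/1110.4206 = 0.3404; after-tax cost = 3.7% × (1 − 20.9%) = 2.9267%.
Term loan: weight = 289/1110.4206 = 0.2603; after-tax cost = 9.3% × (1 − 20.9%) = 7.3563%.
WACC = 0.3762 × 9.5756% + 0.0231 × 7.0863% + 0.3404 × 2.9267% + 0.2603 × 7.3563% = 6.6770%.

6.68%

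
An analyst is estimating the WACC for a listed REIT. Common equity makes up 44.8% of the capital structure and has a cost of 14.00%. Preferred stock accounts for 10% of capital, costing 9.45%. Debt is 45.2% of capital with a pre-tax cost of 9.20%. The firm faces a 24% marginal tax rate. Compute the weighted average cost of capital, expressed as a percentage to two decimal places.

After-tax cost of debt = 9.2% × (1 − 24%) = 6.9920%.
WACC = 0.448 × 14.0000% + 0.100 × 9.4500% + 0.452 × 6.9920% = 10.3774%.

10.38%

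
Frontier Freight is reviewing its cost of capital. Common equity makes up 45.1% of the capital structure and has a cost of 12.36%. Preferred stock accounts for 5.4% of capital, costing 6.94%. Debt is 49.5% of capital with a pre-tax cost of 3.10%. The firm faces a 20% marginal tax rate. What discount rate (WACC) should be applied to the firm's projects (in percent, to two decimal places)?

7.18%

After-tax cost of debt = 3.1% × (1 − 20%) = 2.4800%.
WACC = 0.451 × 12.3600% + 0.054 × 6.9400% + 0.495 × 2.4800% = 7.1767%.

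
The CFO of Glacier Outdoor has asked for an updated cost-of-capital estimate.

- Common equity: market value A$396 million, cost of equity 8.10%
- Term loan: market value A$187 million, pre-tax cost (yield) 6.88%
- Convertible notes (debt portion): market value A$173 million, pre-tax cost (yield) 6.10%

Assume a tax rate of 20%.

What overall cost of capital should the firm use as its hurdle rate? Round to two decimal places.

Total capital V = 396 + 187 + 173 = 756.
Equity: weight = 396/756 = 0.5238; cost = 8.1%.
Term loan: weight = 187/756 = 0.2474; after-tax cost = 6.88% × (1 − 20%) = 5.5040%.
Convertible notes (debt portion): weight = 173/756 = 0.2288; after-tax cost = 6.1% × (1 − 20%) = 4.8800%.
WACC = 0.5238 × 8.1000% + 0.2474 × 5.5040% + 0.2288 × 4.8800% = 6.7210%.

6.72%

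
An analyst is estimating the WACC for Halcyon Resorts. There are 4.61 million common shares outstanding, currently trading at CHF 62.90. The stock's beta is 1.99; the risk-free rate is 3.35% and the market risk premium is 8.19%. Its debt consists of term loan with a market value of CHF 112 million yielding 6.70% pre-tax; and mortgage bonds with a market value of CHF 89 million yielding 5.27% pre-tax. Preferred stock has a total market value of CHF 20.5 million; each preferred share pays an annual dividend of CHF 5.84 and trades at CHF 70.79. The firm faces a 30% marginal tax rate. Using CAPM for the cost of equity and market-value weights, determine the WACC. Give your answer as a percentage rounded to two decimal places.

13.14%

Cost of equity via CAPM: Re = 3.35% + 1.99 × 8.19% = 19.6481%.
Cost of preferred: Rp = 5.84 / 70.79 = 8.2498%.
Market value of equity E = 62.9 × 4.61m = 289.969m.
Total capital V = 289.969 + 20.5 + 112 + 89 = 511.469.
Equity: weight = 289.969/511.469 = 0.5669; cost = 19.6481%.
Preferred: weight = 20.5/511.469 = 0.0401; cost = 8.2498%.
Term loan: weight = 112/511.469 = 0.2190; after-tax cost = 6.7% × (1 − 30%) = 4.6900%.
Mortgage bonds: weight = 89/511.469 = 0.1740; after-tax cost = 5.27% × (1 − 30%) = 3.6890%.
WACC = 0.5669 × 19.6481% + 0.0401 × 8.2498% + 0.2190 × 4.6900% + 0.1740 × 3.6890% = 13.1387%.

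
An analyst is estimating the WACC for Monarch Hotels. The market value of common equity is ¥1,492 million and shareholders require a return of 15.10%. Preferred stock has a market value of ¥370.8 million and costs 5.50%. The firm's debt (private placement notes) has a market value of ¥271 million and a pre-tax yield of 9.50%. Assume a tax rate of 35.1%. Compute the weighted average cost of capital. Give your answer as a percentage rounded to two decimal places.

12.30%

Total capital V = 1492 + 370.8 + 271 = 2133.8.
Equity: weight = 1492/2133.8 = 0.6992; cost = 15.1%.
Preferred: weight = 370.8/2133.8 = 0.1738; cost = 5.5%.
Private placement notes: weight = 271/2133.8 = 0.1270; after-tax cost = 9.5% × (1 − 35.1%) = 6.1655%.
WACC = 0.6992 × 15.1000% + 0.1738 × 5.5000% + 0.1270 × 6.1655% = 12.2971%.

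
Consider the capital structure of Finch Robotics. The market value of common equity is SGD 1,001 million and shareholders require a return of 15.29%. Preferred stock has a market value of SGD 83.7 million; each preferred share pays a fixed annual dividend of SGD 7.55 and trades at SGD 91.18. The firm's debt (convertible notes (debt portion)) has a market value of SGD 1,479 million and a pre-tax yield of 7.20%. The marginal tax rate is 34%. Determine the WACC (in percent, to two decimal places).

8.98%

Cost of preferred: Rp = 7.55 / 91.18 = 8.2803%.
Total capital V = 1001 + 83.7 + 1479 = 2563.7.
Equity: weight = 1001/2563.7 = 0.3905; cost = 15.29%.
Preferred: weight = 83.7/2563.7 = 0.0326; cost = 8.2803%.
Convertible notes (debt portion): weight = 1479/2563.7 = 0.5769; after-tax cost = 7.2% × (1 − 34%) = 4.7520%.
WACC = 0.3905 × 15.2900% + 0.0326 × 8.2803% + 0.5769 × 4.7520% = 8.9818%.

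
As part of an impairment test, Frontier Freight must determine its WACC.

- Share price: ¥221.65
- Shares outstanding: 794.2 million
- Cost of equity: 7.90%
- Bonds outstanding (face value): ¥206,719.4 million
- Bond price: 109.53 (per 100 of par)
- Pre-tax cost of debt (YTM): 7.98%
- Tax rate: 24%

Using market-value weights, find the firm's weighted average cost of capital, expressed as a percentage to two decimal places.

Market value of equity E = 221.65 × 794.2m = 176034.43m. Market value of debt D = 206719.4m × 109.53/100 = 226419.75882m.
Total capital V = 176034.43 + 226419.75882 = 402454.18882.
Equity: weight = 176034.43/402454.18882 = 0.4374; cost = 7.9%.
Bonds outstanding: weight = 226419.75882/402454.18882 = 0.5626; after-tax cost = 7.98% × (1 − 24%) = 6.0648%.
WACC = 0.4374 × 7.9000% + 0.5626 × 6.0648% = 6.8675%.

6.87%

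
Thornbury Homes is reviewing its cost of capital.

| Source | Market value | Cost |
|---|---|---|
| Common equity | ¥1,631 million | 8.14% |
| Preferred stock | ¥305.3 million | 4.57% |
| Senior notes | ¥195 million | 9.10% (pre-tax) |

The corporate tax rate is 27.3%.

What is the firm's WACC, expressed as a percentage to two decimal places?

7.49%

Total capital V = 1631 + 305.3 + 195 = 2131.3.
Equity: weight = 1631/2131.3 = 0.7653; cost = 8.14%.
Preferred: weight = 305.3/2131.3 = 0.1432; cost = 4.57%.
Senior notes: weight = 195/2131.3 = 0.0915; after-tax cost = 9.1% × (1 − 27.3%) = 6.6157%.
WACC = 0.7653 × 8.1400% + 0.1432 × 4.5700% + 0.0915 × 6.6157% = 7.4891%.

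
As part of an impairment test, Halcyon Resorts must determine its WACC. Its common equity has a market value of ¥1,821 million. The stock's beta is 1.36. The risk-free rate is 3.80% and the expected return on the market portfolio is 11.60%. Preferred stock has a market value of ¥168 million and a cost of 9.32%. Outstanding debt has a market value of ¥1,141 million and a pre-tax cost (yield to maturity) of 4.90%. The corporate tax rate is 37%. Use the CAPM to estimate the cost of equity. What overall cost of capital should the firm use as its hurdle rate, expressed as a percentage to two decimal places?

10.01%

Market risk premium = 11.6% − 3.8% = 7.8%.
Cost of equity via CAPM: Re = 3.8% + 1.36 × 7.8% = 14.4080%.
Total capital V = 1821 + 168 + 1141 = 3130.
Equity: weight = 1821/3130 = 0.5818; cost = 14.408%.
Preferred: weight = 168/3130 = 0.0537; cost = 9.32%.
Debt: weight = 1141/3130 = 0.3645; after-tax cost = 4.9% × (1 − 37%) = 3.0870%.
WACC = 0.5818 × 14.4080% + 0.0537 × 9.3200% + 0.3645 × 3.0870% = 10.0080%.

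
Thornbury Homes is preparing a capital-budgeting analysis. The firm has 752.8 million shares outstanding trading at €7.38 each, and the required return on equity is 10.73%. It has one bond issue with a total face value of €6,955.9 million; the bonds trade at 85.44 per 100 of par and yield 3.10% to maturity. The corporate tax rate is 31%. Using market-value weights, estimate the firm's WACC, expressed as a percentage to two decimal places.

6.29%

Market value of equity E = 7.38 × 752.8m = 5555.664m. Market value of debt D = 6955.9m × 85.44/100 = 5943.12096m.
Total capital V = 5555.664 + 5943.12096 = 11498.78496.
Equity: weight = 5555.664/11498.78496 = 0.4832; cost = 10.73%.
Bonds outstanding: weight = 5943.12096/11498.78496 = 0.5168; after-tax cost = 3.1% × (1 − 31%) = 2.1390%.
WACC = 0.4832 × 10.7300% + 0.5168 × 2.1390% = 6.2898%.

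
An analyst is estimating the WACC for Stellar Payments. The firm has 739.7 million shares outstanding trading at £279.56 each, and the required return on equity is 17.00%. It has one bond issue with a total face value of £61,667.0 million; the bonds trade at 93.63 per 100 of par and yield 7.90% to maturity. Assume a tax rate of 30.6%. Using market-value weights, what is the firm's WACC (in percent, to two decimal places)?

14.49%

Market value of equity E = 279.56 × 739.7m = 206790.532m. Market value of debt D = 61667m × 93.63/100 = 57738.8121m.
Total capital V = 206790.532 + 57738.8121 = 264529.3441.
Equity: weight = 206790.532/264529.3441 = 0.7817; cost = 17%.
Bonds outstanding: weight = 57738.8121/264529.3441 = 0.2183; after-tax cost = 7.9% × (1 − 30.6%) = 5.4826%.
WACC = 0.7817 × 17.0000% + 0.2183 × 5.4826% = 14.4861%.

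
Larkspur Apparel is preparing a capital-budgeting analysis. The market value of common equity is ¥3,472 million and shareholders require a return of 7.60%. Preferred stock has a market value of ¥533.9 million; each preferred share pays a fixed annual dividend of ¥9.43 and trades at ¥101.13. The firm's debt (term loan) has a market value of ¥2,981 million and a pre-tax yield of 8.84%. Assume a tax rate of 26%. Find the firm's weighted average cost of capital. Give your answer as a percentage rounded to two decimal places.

Cost of preferred: Rp = 9.43 / 101.13 = 9.3246%.
Total capital V = 3472 + 533.9 + 2981 = 6986.9.
Equity: weight = 3472/6986.9 = 0.4969; cost = 7.6%.
Preferred: weight = 533.9/6986.9 = 0.0764; cost = 9.3246%.
Term loan: weight = 2981/6986.9 = 0.4267; after-tax cost = 8.84% × (1 − 26%) = 6.5416%.
WACC = 0.4969 × 7.6000% + 0.0764 × 9.3246% + 0.4267 × 6.5416% = 7.2802%.

7.28%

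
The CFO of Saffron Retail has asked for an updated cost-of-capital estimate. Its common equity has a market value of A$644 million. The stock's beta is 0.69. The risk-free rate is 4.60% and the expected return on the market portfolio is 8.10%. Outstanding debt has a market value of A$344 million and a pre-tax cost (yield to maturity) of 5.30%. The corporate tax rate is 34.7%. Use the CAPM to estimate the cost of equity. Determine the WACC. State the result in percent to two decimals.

5.78%

Market risk premium = 8.1% − 4.6% = 3.5%.
Cost of equity via CAPM: Re = 4.6% + 0.69 × 3.5% = 7.0150%.
Total capital V = 644 + 344 = 988.
Equity: weight = 644/988 = 0.6518; cost = 7.015%.
Debt: weight = 344/988 = 0.3482; after-tax cost = 5.3% × (1 − 34.7%) = 3.4609%.
WACC = 0.6518 × 7.0150% + 0.3482 × 3.4609% = 5.7775%.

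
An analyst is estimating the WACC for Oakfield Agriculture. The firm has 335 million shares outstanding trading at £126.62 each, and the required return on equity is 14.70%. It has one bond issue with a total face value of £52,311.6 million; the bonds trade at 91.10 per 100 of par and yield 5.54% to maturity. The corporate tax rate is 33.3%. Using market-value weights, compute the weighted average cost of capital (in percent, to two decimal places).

Market value of equity E = 126.62 × 335m = 42417.7m. Market value of debt D = 52311.6m × 91.1/100 = 47655.8676m.
Total capital V = 42417.7 + 47655.8676 = 90073.5676.
Equity: weight = 42417.7/90073.5676 = 0.4709; cost = 14.7%.
Bonds outstanding: weight = 47655.8676/90073.5676 = 0.5291; after-tax cost = 5.54% × (1 − 33.3%) = 3.6952%.
WACC = 0.4709 × 14.7000% + 0.5291 × 3.6952% = 8.8776%.

8.88%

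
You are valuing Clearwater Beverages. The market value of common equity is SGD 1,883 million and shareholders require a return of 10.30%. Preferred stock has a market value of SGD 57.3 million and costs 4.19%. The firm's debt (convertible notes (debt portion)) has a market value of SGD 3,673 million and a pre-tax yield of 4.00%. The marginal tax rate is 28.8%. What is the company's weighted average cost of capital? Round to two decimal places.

Total capital V = 1883 + 57.3 + 3673 = 5613.3.
Equity: weight = 1883/5613.3 = 0.3355; cost = 10.3%.
Preferred: weight = 57.3/5613.3 = 0.0102; cost = 4.19%.
Convertible notes (debt portion): weight = 3673/5613.3 = 0.6543; after-tax cost = 4% × (1 − 28.8%) = 2.8480%.
WACC = 0.3355 × 10.3000% + 0.0102 × 4.1900% + 0.6543 × 2.8480% = 5.3615%.

5.36%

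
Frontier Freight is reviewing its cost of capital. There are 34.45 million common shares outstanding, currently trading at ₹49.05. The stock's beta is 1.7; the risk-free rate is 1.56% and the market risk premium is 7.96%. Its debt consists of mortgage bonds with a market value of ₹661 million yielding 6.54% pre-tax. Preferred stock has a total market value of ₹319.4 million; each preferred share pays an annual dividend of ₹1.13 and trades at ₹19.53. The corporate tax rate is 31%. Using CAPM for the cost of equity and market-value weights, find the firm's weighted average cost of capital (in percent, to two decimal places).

Cost of equity via CAPM: Re = 1.56% + 1.7 × 7.96% = 15.0920%.
Cost of preferred: Rp = 1.13 / 19.53 = 5.7860%.
Market value of equity E = 49.05 × 34.45m = 1689.7725m.
Total capital V = 1689.7725 + 319.4 + 661 = 2670.1725.
Equity: weight = 1689.7725/2670.1725 = 0.6328; cost = 15.092%.
Preferred: weight = 319.4/2670.1725 = 0.1196; cost = 5.786%.
Mortgage bonds: weight = 661/2670.1725 = 0.2475; after-tax cost = 6.54% × (1 − 31%) = 4.5126%.
WACC = 0.6328 × 15.0920% + 0.1196 × 5.7860% + 0.2475 × 4.5126% = 11.3599%.

11.36%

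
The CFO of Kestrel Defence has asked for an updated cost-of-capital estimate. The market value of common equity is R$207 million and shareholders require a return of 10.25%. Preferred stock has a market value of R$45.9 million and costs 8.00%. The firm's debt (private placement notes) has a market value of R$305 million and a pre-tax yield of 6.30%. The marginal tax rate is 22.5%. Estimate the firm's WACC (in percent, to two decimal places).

Total capital V = 207 + 45.9 + 305 = 557.9.
Equity: weight = 207/557.9 = 0.3710; cost = 10.25%.
Preferred: weight = 45.9/557.9 = 0.0823; cost = 8%.
Private placement notes: weight = 305/557.9 = 0.5467; after-tax cost = 6.3% × (1 − 22.5%) = 4.8825%.
WACC = 0.3710 × 10.2500% + 0.0823 × 8.0000% + 0.5467 × 4.8825% = 7.1305%.

7.13%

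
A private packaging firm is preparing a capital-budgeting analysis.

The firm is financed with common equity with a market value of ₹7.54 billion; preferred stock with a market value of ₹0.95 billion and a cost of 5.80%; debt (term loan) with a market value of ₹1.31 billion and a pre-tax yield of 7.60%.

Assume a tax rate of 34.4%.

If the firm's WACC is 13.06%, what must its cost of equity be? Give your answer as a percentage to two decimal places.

15.38%

Total capital V = 7.54 + 0.95 + 1.31 = 9.8.
Equity weight = 7.54/9.8 = 0.7694.
Preferred weight = 0.95/9.8 = 0.0969.
Term loan weight = 1.31/9.8 = 0.1337.
Debt contribution = 0.1337 × 7.6% × (1 − 34.4%) = 0.6664%.
Preferred contribution = 0.0969 × 5.8% = 0.5622%.
Required equity contribution = 13.06% − 1.2287% = 11.8313%.
Re = 11.8313% / 0.7694 = 15.3776%.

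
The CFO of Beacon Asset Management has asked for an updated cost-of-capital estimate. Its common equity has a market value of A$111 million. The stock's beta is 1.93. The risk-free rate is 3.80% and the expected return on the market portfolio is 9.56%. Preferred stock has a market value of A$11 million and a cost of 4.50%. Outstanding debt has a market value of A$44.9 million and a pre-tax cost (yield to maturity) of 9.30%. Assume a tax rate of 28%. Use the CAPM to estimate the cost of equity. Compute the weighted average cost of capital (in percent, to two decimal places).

12.02%

Market risk premium = 9.56% − 3.8% = 5.76%.
Cost of equity via CAPM: Re = 3.8% + 1.93 × 5.76% = 14.9168%.
Total capital V = 111 + 11 + 44.9 = 166.9.
Equity: weight = 111/166.9 = 0.6651; cost = 14.9168%.
Preferred: weight = 11/166.9 = 0.0659; cost = 4.5%.
Debt: weight = 44.9/166.9 = 0.2690; after-tax cost = 9.3% × (1 − 28%) = 6.6960%.
WACC = 0.6651 × 14.9168% + 0.0659 × 4.5000% + 0.2690 × 6.6960% = 12.0187%.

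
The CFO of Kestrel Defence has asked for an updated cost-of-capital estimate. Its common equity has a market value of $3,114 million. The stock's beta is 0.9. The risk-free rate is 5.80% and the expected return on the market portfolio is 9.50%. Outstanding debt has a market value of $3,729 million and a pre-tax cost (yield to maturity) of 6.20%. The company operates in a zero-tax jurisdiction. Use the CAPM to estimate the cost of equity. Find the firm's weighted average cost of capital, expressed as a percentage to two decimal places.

Market risk premium = 9.5% − 5.8% = 3.7%.
Cost of equity via CAPM: Re = 5.8% + 0.9 × 3.7% = 9.1300%.
Total capital V = 3114 + 3729 = 6843.
Equity: weight = 3114/6843 = 0.4551; cost = 9.13%.
Debt: weight = 3729/6843 = 0.5449; after-tax cost = 6.2% × (1 − 0%) = 6.2000%.
WACC = 0.4551 × 9.1300% + 0.5449 × 6.2000% = 7.5333%.

7.53%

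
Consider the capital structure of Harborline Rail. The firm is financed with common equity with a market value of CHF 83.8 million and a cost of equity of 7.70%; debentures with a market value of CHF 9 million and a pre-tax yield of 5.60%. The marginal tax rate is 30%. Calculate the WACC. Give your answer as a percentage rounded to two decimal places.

Total capital V = 83.8 + 9 = 92.8.
Equity: weight = 83.8/92.8 = 0.9030; cost = 7.7%.
Debentures: weight = 9/92.8 = 0.0970; after-tax cost = 5.6% × (1 − 30%) = 3.9200%.
WACC = 0.9030 × 7.7000% + 0.0970 × 3.9200% = 7.3334%.

7.33%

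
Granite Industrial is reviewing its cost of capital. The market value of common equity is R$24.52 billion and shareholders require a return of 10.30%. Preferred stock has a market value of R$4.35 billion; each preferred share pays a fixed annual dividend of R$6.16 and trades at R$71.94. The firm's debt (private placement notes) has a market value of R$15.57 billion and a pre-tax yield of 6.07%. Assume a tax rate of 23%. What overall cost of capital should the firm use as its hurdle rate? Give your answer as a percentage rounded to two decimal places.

8.16%

Cost of preferred: Rp = 6.16 / 71.94 = 8.5627%.
Total capital V = 24.52 + 4.35 + 15.57 = 44.44.
Equity: weight = 24.52/44.44 = 0.5518; cost = 10.3%.
Preferred: weight = 4.35/44.44 = 0.0979; cost = 8.5627%.
Private placement notes: weight = 15.57/44.44 = 0.3504; after-tax cost = 6.07% × (1 − 23%) = 4.6739%.
WACC = 0.5518 × 10.3000% + 0.0979 × 8.5627% + 0.3504 × 4.6739% = 8.1588%.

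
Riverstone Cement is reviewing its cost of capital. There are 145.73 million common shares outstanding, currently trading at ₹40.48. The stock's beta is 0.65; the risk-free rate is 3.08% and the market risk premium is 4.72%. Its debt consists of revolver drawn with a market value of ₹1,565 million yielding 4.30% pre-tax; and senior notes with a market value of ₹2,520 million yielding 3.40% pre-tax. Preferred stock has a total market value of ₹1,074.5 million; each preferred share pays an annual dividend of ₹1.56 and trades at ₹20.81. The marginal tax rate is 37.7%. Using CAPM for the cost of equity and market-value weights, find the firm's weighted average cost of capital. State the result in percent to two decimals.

Cost of equity via CAPM: Re = 3.08% + 0.65 × 4.72% = 6.1480%.
Cost of preferred: Rp = 1.56 / 20.81 = 7.4964%.
Market value of equity E = 40.48 × 145.73m = 5899.1504m.
Total capital V = 5899.1504 + 1074.5 + 1565 + 2520 = 11058.6504.
Equity: weight = 5899.1504/11058.6504 = 0.5334; cost = 6.148%.
Preferred: weight = 1074.5/11058.6504 = 0.0972; cost = 7.4964%.
Revolver drawn: weight = 1565/11058.6504 = 0.1415; after-tax cost = 4.3% × (1 − 37.7%) = 2.6789%.
Senior notes: weight = 2520/11058.6504 = 0.2279; after-tax cost = 3.4% × (1 − 37.7%) = 2.1182%.
WACC = 0.5334 × 6.1480% + 0.0972 × 7.4964% + 0.1415 × 2.6789% + 0.2279 × 2.1182% = 4.8698%.

4.87%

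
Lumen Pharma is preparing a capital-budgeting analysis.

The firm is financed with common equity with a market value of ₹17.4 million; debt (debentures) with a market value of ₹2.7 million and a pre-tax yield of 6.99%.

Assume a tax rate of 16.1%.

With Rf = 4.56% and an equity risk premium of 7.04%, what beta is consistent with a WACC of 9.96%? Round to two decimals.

0.86

Total capital V = 17.4 + 2.7 = 20.1.
Equity weight = 17.4/20.1 = 0.8657.
Debentures weight = 2.7/20.1 = 0.1343.
Debt contribution = 0.1343 × 6.99% × (1 − 16.1%) = 0.7878%.
Required equity contribution = 9.96% − 0.7878% = 9.1722%  ⇒  Re = 10.5955%.
CAPM: 10.5955% = 4.56% + β × 7.04%  ⇒  β = 0.8573.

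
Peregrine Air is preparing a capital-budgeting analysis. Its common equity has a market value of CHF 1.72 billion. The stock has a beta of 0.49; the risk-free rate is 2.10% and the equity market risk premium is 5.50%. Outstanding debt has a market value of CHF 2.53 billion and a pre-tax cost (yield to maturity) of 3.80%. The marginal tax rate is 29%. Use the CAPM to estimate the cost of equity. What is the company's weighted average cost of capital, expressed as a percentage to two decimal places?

3.55%

Cost of equity via CAPM: Re = 2.1% + 0.49 × 5.5% = 4.7950%.
Total capital V = 1.72 + 2.53 = 4.25.
Equity: weight = 1.72/4.25 = 0.4047; cost = 4.795%.
Debt: weight = 2.53/4.25 = 0.5953; after-tax cost = 3.8% × (1 − 29%) = 2.6980%.
WACC = 0.4047 × 4.7950% + 0.5953 × 2.6980% = 3.5467%.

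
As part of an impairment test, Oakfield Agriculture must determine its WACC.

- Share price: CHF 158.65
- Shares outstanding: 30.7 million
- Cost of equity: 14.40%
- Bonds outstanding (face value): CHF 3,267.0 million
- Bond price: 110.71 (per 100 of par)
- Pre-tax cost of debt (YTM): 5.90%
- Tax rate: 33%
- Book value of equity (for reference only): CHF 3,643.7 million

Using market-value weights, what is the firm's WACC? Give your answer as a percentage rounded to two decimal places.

9.95%

Market value of equity E = 158.65 × 30.7m = 4870.555m. Market value of debt D = 3267m × 110.71/100 = 3616.8957m.
Total capital V = 4870.555 + 3616.8957 = 8487.4507.
Equity: weight = 4870.555/8487.4507 = 0.5739; cost = 14.4%.
Bonds outstanding: weight = 3616.8957/8487.4507 = 0.4261; after-tax cost = 5.9% × (1 − 33%) = 3.9530%.
WACC = 0.5739 × 14.4000% + 0.4261 × 3.9530% = 9.9480%.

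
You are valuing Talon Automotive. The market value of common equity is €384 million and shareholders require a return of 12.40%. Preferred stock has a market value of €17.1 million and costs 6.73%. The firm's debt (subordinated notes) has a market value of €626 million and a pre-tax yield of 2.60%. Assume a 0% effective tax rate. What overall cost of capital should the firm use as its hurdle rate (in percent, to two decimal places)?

6.33%

Total capital V = 384 + 17.1 + 626 = 1027.1.
Equity: weight = 384/1027.1 = 0.3739; cost = 12.4%.
Preferred: weight = 17.1/1027.1 = 0.0166; cost = 6.73%.
Subordinated notes: weight = 626/1027.1 = 0.6095; after-tax cost = 2.6% × (1 − 0%) = 2.6000%.
WACC = 0.3739 × 12.4000% + 0.0166 × 6.7300% + 0.6095 × 2.6000% = 6.3327%.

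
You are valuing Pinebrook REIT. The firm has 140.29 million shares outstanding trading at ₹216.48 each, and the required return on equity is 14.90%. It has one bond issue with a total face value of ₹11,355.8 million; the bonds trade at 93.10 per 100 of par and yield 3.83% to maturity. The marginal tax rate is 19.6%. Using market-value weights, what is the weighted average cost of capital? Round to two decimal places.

Market value of equity E = 216.48 × 140.29m = 30369.9792m. Market value of debt D = 11355.8m × 93.1/100 = 10572.2498m.
Total capital V = 30369.9792 + 10572.2498 = 40942.229.
Equity: weight = 30369.9792/40942.229 = 0.7418; cost = 14.9%.
Bonds outstanding: weight = 10572.2498/40942.229 = 0.2582; after-tax cost = 3.83% × (1 − 19.6%) = 3.0793%.
WACC = 0.7418 × 14.9000% + 0.2582 × 3.0793% = 11.8476%.

11.85%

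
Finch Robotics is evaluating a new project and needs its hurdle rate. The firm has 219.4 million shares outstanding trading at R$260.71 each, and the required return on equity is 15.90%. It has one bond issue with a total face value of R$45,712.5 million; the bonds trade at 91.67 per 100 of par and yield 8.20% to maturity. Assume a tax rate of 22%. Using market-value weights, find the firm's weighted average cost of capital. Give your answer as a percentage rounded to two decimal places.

11.88%

Market value of equity E = 260.71 × 219.4m = 57199.774m. Market value of debt D = 45712.5m × 91.67/100 = 41904.64875m.
Total capital V = 57199.774 + 41904.64875 = 99104.42275.
Equity: weight = 57199.774/99104.42275 = 0.5772; cost = 15.9%.
Bonds outstanding: weight = 41904.64875/99104.42275 = 0.4228; after-tax cost = 8.2% × (1 − 22%) = 6.3960%.
WACC = 0.5772 × 15.9000% + 0.4228 × 6.3960% = 11.8814%.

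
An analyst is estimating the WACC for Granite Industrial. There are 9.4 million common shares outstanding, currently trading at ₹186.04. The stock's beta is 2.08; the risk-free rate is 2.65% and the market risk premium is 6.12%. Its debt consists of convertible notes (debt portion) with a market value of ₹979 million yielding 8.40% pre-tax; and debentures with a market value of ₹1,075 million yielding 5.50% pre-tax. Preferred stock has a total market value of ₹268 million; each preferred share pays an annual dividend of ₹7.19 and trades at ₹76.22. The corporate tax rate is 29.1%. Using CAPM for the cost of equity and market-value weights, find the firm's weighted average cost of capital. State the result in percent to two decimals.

9.69%

Cost of equity via CAPM: Re = 2.65% + 2.08 × 6.12% = 15.3796%.
Cost of preferred: Rp = 7.19 / 76.22 = 9.4332%.
Market value of equity E = 186.04 × 9.4m = 1748.776m.
Total capital V = 1748.776 + 268 + 979 + 1075 = 4070.776.
Equity: weight = 1748.776/4070.776 = 0.4296; cost = 15.3796%.
Preferred: weight = 268/4070.776 = 0.0658; cost = 9.4332%.
Convertible notes (debt portion): weight = 979/4070.776 = 0.2405; after-tax cost = 8.4% × (1 − 29.1%) = 5.9556%.
Debentures: weight = 1075/4070.776 = 0.2641; after-tax cost = 5.5% × (1 − 29.1%) = 3.8995%.
WACC = 0.4296 × 15.3796% + 0.0658 × 9.4332% + 0.2405 × 5.9556% + 0.2641 × 3.8995% = 9.6901%.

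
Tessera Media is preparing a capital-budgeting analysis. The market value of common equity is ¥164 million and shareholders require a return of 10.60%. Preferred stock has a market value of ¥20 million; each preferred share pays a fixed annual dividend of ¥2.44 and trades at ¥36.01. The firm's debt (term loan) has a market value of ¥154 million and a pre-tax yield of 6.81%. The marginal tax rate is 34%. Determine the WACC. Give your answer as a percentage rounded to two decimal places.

7.59%

Cost of preferred: Rp = 2.44 / 36.01 = 6.7759%.
Total capital V = 164 + 20 + 154 = 338.
Equity: weight = 164/338 = 0.4852; cost = 10.6%.
Preferred: weight = 20/338 = 0.0592; cost = 6.7759%.
Term loan: weight = 154/338 = 0.4556; after-tax cost = 6.81% × (1 − 34%) = 4.4946%.
WACC = 0.4852 × 10.6000% + 0.0592 × 6.7759% + 0.4556 × 4.4946% = 7.5920%.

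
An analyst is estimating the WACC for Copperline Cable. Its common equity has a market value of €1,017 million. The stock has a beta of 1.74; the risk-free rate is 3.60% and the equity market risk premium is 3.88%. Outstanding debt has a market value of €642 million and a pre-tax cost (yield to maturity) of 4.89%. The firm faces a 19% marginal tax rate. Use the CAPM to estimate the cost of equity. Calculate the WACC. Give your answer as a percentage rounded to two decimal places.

7.88%

Cost of equity via CAPM: Re = 3.6% + 1.74 × 3.88% = 10.3512%.
Total capital V = 1017 + 642 = 1659.
Equity: weight = 1017/1659 = 0.6130; cost = 10.3512%.
Debt: weight = 642/1659 = 0.3870; after-tax cost = 4.89% × (1 − 19%) = 3.9609%.
WACC = 0.6130 × 10.3512% + 0.3870 × 3.9609% = 7.8783%.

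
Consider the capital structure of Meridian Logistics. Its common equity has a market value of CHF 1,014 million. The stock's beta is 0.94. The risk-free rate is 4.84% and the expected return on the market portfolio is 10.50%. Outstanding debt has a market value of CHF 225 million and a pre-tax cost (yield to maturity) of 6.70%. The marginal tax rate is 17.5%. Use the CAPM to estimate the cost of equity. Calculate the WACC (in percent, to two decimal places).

Market risk premium = 10.5% − 4.84% = 5.66%.
Cost of equity via CAPM: Re = 4.84% + 0.94 × 5.66% = 10.1604%.
Total capital V = 1014 + 225 = 1239.
Equity: weight = 1014/1239 = 0.8184; cost = 10.1604%.
Debt: weight = 225/1239 = 0.1816; after-tax cost = 6.7% × (1 − 17.5%) = 5.5275%.
WACC = 0.8184 × 10.1604% + 0.1816 × 5.5275% = 9.3191%.

9.32%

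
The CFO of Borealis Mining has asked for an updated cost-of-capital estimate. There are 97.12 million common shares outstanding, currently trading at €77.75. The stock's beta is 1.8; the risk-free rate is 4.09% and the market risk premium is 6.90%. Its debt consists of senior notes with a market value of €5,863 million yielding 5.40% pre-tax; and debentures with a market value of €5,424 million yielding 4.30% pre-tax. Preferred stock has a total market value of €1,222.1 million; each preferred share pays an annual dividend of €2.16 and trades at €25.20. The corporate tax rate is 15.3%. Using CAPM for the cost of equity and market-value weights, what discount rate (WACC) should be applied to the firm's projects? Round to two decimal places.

9.06%

Cost of equity via CAPM: Re = 4.09% + 1.8 × 6.9% = 16.5100%.
Cost of preferred: Rp = 2.16 / 25.2 = 8.5714%.
Market value of equity E = 77.75 × 97.12m = 7551.08m.
Total capital V = 7551.08 + 1222.1 + 5863 + 5424 = 20060.18.
Equity: weight = 7551.08/20060.18 = 0.3764; cost = 16.51%.
Preferred: weight = 1222.1/20060.18 = 0.0609; cost = 8.5714%.
Senior notes: weight = 5863/20060.18 = 0.2923; after-tax cost = 5.4% × (1 − 15.3%) = 4.5738%.
Debentures: weight = 5424/20060.18 = 0.2704; after-tax cost = 4.3% × (1 − 15.3%) = 3.6421%.
WACC = 0.3764 × 16.5100% + 0.0609 × 8.5714% + 0.2923 × 4.5738% + 0.2704 × 3.6421% = 9.0585%.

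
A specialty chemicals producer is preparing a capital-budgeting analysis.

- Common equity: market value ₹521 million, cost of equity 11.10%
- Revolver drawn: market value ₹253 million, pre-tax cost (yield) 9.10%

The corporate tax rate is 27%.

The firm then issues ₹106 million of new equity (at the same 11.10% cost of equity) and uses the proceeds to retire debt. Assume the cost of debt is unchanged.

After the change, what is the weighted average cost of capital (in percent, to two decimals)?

10.25%

After the change:
Total capital V = 627 + 147 = 774.
Equity: weight = 627/774 = 0.8101; cost = 11.1%.
Revolver drawn: weight = 147/774 = 0.1899; after-tax cost = 9.1% × (1 − 27%) = 6.6430%.
WACC = 0.8101 × 11.1000% + 0.1899 × 6.6430% = 10.2535%.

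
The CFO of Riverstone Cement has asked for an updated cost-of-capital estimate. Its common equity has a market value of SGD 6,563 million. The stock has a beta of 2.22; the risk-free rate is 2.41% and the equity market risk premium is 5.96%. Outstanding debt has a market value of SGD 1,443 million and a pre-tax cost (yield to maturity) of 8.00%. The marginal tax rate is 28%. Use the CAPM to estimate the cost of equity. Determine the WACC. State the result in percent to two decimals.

Cost of equity via CAPM: Re = 2.41% + 2.22 × 5.96% = 15.6412%.
Total capital V = 6563 + 1443 = 8006.
Equity: weight = 6563/8006 = 0.8198; cost = 15.6412%.
Debt: weight = 1443/8006 = 0.1802; after-tax cost = 8% × (1 − 28%) = 5.7600%.
WACC = 0.8198 × 15.6412% + 0.1802 × 5.7600% = 13.8602%.

13.86%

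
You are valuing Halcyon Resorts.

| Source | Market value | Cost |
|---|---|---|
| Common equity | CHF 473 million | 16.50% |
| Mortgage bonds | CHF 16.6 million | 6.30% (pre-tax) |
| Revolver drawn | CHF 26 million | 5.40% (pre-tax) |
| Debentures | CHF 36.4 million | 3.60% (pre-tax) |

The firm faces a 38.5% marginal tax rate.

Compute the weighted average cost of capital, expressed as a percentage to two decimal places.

Total capital V = 473 + 16.6 + 26 + 36.4 = 552.
Equity: weight = 473/552 = 0.8569; cost = 16.5%.
Mortgage bonds: weight = 16.6/552 = 0.0301; after-tax cost = 6.3% × (1 − 38.5%) = 3.8745%.
Revolver drawn: weight = 26/552 = 0.0471; after-tax cost = 5.4% × (1 − 38.5%) = 3.3210%.
Debentures: weight = 36.4/552 = 0.0659; after-tax cost = 3.6% × (1 − 38.5%) = 2.2140%.
WACC = 0.8569 × 16.5000% + 0.0301 × 3.8745% + 0.0471 × 3.3210% + 0.0659 × 2.2140% = 14.5575%.

14.56%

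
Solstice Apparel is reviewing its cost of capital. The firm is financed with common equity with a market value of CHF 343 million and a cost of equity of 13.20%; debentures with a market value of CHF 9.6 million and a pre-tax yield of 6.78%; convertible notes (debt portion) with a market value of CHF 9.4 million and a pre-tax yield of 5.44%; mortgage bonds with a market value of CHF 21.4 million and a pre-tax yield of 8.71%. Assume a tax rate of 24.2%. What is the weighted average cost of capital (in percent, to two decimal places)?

12.41%

Total capital V = 343 + 9.6 + 9.4 + 21.4 = 383.4.
Equity: weight = 343/383.4 = 0.8946; cost = 13.2%.
Debentures: weight = 9.6/383.4 = 0.0250; after-tax cost = 6.78% × (1 − 24.2%) = 5.1392%.
Convertible notes (debt portion): weight = 9.4/383.4 = 0.0245; after-tax cost = 5.44% × (1 − 24.2%) = 4.1235%.
Mortgage bonds: weight = 21.4/383.4 = 0.0558; after-tax cost = 8.71% × (1 − 24.2%) = 6.6022%.
WACC = 0.8946 × 13.2000% + 0.0250 × 5.1392% + 0.0245 × 4.1235% + 0.0558 × 6.6022% = 12.4074%.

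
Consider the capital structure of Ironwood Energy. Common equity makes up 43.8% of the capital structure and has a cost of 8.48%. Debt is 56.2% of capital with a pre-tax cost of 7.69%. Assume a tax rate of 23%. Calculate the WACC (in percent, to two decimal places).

After-tax cost of debt = 7.69% × (1 − 23%) = 5.9213%.
WACC = 0.438 × 8.4800% + 0.562 × 5.9213% = 7.0420%.

7.04%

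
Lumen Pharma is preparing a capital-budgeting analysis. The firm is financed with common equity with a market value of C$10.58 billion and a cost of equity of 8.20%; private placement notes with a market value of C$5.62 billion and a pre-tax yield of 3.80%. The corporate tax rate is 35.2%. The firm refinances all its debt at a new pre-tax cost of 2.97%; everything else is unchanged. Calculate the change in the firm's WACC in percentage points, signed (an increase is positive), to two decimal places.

-0.19 pp

Current WACC:
Total capital V = 10.58 + 5.62 = 16.2.
Equity: weight = 10.58/16.2 = 0.6531; cost = 8.2%.
Private placement notes: weight = 5.62/16.2 = 0.3469; after-tax cost = 3.8% × (1 − 35.2%) = 2.4624%.
WACC = 0.6531 × 8.2000% + 0.3469 × 2.4624% = 6.2095%.
After the change:
Total capital V = 10.58 + 5.62 = 16.2.
Equity: weight = 10.58/16.2 = 0.6531; cost = 8.2%.
Private placement notes: weight = 5.62/16.2 = 0.3469; after-tax cost = 2.97% × (1 − 35.2%) = 1.9246%.
WACC = 0.6531 × 8.2000% + 0.3469 × 1.9246% = 6.0230%.
Change in WACC = 6.0230% − 6.2095% = -0.1866 pp.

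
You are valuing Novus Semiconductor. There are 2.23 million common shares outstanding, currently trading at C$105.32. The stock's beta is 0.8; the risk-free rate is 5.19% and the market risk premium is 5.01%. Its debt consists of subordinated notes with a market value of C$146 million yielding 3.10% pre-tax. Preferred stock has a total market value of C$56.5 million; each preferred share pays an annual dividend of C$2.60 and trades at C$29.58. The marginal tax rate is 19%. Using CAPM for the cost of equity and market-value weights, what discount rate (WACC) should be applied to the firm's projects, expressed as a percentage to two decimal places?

Cost of equity via CAPM: Re = 5.19% + 0.8 × 5.01% = 9.1980%.
Cost of preferred: Rp = 2.6 / 29.58 = 8.7897%.
Market value of equity E = 105.32 × 2.23m = 234.8636m.
Total capital V = 234.8636 + 56.5 + 146 = 437.3636.
Equity: weight = 234.8636/437.3636 = 0.5370; cost = 9.198%.
Preferred: weight = 56.5/437.3636 = 0.1292; cost = 8.7897%.
Subordinated notes: weight = 146/437.3636 = 0.3338; after-tax cost = 3.1% × (1 − 19%) = 2.5110%.
WACC = 0.5370 × 9.1980% + 0.1292 × 8.7897% + 0.3338 × 2.5110% = 6.9130%.

6.91%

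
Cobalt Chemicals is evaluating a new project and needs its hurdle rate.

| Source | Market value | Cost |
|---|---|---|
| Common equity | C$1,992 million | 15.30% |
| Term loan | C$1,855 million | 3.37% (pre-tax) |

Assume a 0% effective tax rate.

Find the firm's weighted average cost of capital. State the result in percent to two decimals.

Total capital V = 1992 + 1855 = 3847.
Equity: weight = 1992/3847 = 0.5178; cost = 15.3%.
Term loan: weight = 1855/3847 = 0.4822; after-tax cost = 3.37% × (1 − 0%) = 3.3700%.
WACC = 0.5178 × 15.3000% + 0.4822 × 3.3700% = 9.5474%.

9.55%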